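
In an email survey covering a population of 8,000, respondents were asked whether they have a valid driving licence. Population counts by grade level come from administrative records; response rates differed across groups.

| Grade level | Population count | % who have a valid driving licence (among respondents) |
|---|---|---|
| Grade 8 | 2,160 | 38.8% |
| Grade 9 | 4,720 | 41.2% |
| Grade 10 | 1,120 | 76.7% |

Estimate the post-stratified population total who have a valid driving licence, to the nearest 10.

Each cell contributes its population count × the respondent rate:
  Grade 8: 2,160 × 38.8% = 838.08
  Grade 9: 4,720 × 41.2% = 1944.64
  Grade 10: 1,120 × 76.7% = 859.04
Estimated total = 3641.76 → 3,640.

3,640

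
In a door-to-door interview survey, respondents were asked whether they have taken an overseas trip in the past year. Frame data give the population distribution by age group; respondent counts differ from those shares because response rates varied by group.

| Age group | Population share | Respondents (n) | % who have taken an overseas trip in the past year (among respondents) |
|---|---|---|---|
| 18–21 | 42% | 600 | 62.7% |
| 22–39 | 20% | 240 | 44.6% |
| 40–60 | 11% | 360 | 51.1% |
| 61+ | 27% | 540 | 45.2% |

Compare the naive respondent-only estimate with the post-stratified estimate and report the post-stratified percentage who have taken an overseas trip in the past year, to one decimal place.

Without adjustment, the pooled respondent share is:
  (600/1740)×62.7 + (240/1740)×44.6 + (360/1740)×51.1 + (540/1740)×45.2 = 52.3724%
Post-stratifying to population shares instead:
  0.42×62.7 + 0.2×44.6 + 0.11×51.1 + 0.27×45.2 = 53.079%

53.1%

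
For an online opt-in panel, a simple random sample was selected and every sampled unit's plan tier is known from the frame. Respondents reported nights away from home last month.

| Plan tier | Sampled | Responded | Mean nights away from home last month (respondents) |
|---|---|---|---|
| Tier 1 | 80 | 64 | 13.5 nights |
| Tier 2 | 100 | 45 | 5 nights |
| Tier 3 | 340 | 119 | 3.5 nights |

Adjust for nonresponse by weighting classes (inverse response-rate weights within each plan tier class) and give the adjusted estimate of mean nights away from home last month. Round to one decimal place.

Response rates by class: Tier 1 64/80 = 80%, Tier 2 45/100 = 45%, Tier 3 119/340 = 35%.
Each respondent's weight = sampled/responded in their class; summing within a class gives n_sampled, so:
  Tier 1: 80 × 13.5 = 1080
  Tier 2: 100 × 5 = 500
  Tier 3: 340 × 3.5 = 1190
Adjusted estimate = 2770 / 520 = 5.32692 → 5.3.

5.3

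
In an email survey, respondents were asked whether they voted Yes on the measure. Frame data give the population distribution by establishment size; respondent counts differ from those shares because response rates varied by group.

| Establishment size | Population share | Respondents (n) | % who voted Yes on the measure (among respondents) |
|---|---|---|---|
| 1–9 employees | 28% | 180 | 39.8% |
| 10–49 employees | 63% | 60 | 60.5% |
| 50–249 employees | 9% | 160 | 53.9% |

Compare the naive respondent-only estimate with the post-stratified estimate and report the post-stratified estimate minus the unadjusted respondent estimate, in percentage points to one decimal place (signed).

+5.6 percentage points

Naive respondent-only estimate (weights = respondent counts):
  (180/400)×39.8 + (60/400)×60.5 + (160/400)×53.9 = 48.545%
Post-stratified estimate weights by population shares:
  0.28×39.8 + 0.63×60.5 + 0.09×53.9 = 54.11%
Difference = 54.11 − 48.545 = 5.565 pp.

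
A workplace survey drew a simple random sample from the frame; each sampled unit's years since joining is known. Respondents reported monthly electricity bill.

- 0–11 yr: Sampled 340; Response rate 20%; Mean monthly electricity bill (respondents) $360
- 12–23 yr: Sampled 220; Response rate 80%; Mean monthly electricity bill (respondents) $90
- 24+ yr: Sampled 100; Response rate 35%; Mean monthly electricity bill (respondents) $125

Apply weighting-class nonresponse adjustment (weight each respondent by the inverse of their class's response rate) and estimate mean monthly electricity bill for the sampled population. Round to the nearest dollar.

$234

Weighting each respondent by the inverse class response rate inflates each class back to its sampled size, so the class weight is n_sampled:
  0–11 yr: 340 × 360 = 122,400
  12–23 yr: 220 × 90 = 19,800
  24+ yr: 100 × 125 = 12,500
Adjusted estimate = 154,700 / 660 = 234.394 → $234.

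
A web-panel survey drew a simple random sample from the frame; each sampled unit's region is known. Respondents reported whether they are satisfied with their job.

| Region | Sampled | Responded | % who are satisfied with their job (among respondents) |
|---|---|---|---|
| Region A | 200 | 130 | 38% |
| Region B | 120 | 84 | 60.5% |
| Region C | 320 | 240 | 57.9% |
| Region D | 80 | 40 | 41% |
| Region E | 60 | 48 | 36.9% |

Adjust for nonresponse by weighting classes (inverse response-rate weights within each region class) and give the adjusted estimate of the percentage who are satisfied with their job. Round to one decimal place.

49.8%

Class response rates: Region A 130/200 = 65%, Region B 84/120 = 70%, Region C 240/320 = 75%, Region D 40/80 = 50%, Region E 48/60 = 80%.
Weighting each respondent by the inverse class response rate inflates each class back to its sampled size, so the class weight is n_sampled:
  Region A: 200 × 38 = 7600
  Region B: 120 × 60.5 = 7260
  Region C: 320 × 57.9 = 18,528
  Region D: 80 × 41 = 3280
  Region E: 60 × 36.9 = 2214
Adjusted estimate = 38,882 / 780 = 49.8487 → 49.8%.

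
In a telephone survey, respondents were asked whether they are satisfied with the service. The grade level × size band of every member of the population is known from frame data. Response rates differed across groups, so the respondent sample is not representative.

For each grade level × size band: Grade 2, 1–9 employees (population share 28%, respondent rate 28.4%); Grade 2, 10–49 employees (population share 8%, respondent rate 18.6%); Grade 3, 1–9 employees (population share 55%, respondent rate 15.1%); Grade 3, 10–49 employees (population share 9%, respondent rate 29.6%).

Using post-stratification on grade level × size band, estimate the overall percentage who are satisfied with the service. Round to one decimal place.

Weight each group's respondent value by its population share:
  Grade 2, 1–9 employees: 0.28 × 28.4 = 7.952
  Grade 2, 10–49 employees: 0.08 × 18.6 = 1.488
  Grade 3, 1–9 employees: 0.55 × 15.1 = 8.305
  Grade 3, 10–49 employees: 0.09 × 29.6 = 2.664
Post-stratified estimate = 20.409 → 20.4%.

20.4%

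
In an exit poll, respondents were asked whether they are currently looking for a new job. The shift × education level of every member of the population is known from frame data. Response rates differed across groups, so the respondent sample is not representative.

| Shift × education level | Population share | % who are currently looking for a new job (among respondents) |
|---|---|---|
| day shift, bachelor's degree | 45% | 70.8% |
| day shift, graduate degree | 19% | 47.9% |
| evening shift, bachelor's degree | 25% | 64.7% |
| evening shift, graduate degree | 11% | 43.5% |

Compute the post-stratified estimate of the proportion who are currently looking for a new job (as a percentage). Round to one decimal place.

Weight each group's respondent value by its population share:
  day shift, bachelor's degree: 0.45 × 70.8 = 31.86
  day shift, graduate degree: 0.19 × 47.9 = 9.101
  evening shift, bachelor's degree: 0.25 × 64.7 = 16.175
  evening shift, graduate degree: 0.11 × 43.5 = 4.785
Post-stratified estimate = 61.921 → 61.9%.

61.9%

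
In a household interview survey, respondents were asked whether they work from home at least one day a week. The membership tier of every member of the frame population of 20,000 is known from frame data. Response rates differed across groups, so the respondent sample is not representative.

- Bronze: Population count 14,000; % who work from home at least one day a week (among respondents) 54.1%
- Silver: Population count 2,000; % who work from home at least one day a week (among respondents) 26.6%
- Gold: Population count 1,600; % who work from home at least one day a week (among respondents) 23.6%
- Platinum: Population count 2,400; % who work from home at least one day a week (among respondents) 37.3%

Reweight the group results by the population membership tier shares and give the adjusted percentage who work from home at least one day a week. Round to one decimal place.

Post-stratification weights by population share, not respondent share:
  Bronze: (14,000/20,000) × 54.1 = 37.87
  Silver: (2,000/20,000) × 26.6 = 2.66
  Gold: (1,600/20,000) × 23.6 = 1.888
  Platinum: (2,400/20,000) × 37.3 = 4.476
Post-stratified estimate = 46.894 → 46.9%.

46.9%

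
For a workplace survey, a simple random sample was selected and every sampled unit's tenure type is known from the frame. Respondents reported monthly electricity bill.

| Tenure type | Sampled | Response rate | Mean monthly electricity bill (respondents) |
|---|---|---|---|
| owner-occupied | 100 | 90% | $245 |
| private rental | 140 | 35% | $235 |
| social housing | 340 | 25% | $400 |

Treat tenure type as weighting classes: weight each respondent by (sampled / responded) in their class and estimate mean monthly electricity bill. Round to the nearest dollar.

Inverse-response-rate weighting restores each class to its sampled count, so class totals weight by n_sampled:
  owner-occupied: 100 × 245 = 24,500
  private rental: 140 × 235 = 32,900
  social housing: 340 × 400 = 136,000
Adjusted estimate = 193,400 / 580 = 333.448 → $333.

$333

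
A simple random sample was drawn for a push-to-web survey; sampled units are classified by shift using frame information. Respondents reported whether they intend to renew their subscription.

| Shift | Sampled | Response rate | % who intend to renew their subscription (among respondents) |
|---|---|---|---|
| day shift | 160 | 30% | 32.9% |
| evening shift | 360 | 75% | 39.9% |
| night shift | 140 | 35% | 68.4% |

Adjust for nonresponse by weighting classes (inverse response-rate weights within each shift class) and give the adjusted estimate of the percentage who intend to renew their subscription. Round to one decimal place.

44.2%

Weighting each respondent by the inverse class response rate inflates each class back to its sampled size, so the class weight is n_sampled:
  day shift: 160 × 32.9 = 5264
  evening shift: 360 × 39.9 = 14,364
  night shift: 140 × 68.4 = 9576
Adjusted estimate = 29,204 / 660 = 44.2485 → 44.2%.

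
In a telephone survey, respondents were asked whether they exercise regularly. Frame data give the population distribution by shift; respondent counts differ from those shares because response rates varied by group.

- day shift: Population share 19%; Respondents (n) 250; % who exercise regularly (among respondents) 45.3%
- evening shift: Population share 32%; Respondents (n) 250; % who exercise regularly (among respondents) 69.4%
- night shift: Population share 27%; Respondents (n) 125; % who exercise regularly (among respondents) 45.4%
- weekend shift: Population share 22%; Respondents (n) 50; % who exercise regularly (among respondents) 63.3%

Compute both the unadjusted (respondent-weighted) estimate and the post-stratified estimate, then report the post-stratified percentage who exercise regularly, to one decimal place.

Naive respondent-only estimate (weights = respondent counts):
  (250/675)×45.3 + (250/675)×69.4 + (125/675)×45.4 + (50/675)×63.3 = 55.5778%
Reweighting by population shift shares:
  0.19×45.3 + 0.32×69.4 + 0.27×45.4 + 0.22×63.3 = 56.999%

57.0%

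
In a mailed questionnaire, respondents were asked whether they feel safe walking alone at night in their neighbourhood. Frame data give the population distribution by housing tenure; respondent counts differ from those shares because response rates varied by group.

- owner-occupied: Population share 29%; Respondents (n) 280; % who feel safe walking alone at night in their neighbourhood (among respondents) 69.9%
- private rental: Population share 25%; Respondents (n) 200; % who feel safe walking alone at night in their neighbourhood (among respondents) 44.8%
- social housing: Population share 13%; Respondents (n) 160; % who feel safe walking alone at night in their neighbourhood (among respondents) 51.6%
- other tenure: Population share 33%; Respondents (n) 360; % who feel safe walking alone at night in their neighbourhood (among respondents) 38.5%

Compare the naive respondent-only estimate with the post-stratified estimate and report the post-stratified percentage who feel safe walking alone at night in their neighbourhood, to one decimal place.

Naive respondent-only estimate (weights = respondent counts):
  (280/1000)×69.9 + (200/1000)×44.8 + (160/1000)×51.6 + (360/1000)×38.5 = 50.648%
Post-stratifying to population shares instead:
  0.29×69.9 + 0.25×44.8 + 0.13×51.6 + 0.33×38.5 = 50.884%

50.9%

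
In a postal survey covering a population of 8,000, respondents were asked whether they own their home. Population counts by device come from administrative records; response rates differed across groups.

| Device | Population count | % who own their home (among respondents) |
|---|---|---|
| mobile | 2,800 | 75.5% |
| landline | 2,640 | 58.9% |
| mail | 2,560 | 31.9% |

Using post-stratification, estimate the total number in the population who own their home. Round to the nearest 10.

4,490

Estimated count per cell = population count × respondent percentage:
  mobile: 2,800 × 75.5% = 2114
  landline: 2,640 × 58.9% = 1554.96
  mail: 2,560 × 31.9% = 816.64
Estimated total = 4485.6 → 4,490.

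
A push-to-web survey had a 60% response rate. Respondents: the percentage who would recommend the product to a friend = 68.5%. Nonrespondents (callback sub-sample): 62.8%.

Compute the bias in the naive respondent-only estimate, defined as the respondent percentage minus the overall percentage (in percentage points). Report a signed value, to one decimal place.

Nonresponse fraction = 1 − 0.6 = 0.4.
Bias = (nonresponse fraction) × (respondent percentage − nonrespondent percentage)
     = 0.4 × (68.5 − 62.8) = 0.4 × 5.7 = 2.28.

+2.3 percentage points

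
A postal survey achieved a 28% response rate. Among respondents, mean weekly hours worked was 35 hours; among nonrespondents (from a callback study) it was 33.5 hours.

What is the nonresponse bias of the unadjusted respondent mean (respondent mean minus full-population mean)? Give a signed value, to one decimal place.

Nonresponse fraction = 1 − 0.28 = 0.72.
Bias = (nonresponse fraction) × (respondent mean − nonrespondent mean)
     = 0.72 × (35 − 33.5) = 0.72 × 1.5 = 1.08.

+1.1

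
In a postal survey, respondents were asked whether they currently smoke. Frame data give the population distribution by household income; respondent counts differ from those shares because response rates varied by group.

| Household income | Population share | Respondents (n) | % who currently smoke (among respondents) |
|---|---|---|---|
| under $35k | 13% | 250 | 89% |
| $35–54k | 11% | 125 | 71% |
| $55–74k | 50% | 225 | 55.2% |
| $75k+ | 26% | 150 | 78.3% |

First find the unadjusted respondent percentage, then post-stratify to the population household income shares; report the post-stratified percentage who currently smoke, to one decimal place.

Without adjustment, the pooled respondent share is:
  (250/750)×89 + (125/750)×71 + (225/750)×55.2 + (150/750)×78.3 = 73.72%
Reweighting by population household income shares:
  0.13×89 + 0.11×71 + 0.5×55.2 + 0.26×78.3 = 67.338%

67.3%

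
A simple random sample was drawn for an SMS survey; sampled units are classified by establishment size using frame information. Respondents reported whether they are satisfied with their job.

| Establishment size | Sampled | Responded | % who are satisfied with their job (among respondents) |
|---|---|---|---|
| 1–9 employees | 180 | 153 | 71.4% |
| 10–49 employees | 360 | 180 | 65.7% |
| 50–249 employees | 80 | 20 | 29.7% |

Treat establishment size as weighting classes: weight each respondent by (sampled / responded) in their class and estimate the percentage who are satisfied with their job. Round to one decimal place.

Response rates by class: 1–9 employees 153/180 = 85%, 10–49 employees 180/360 = 50%, 50–249 employees 20/80 = 25%.
Each respondent's weight = sampled/responded in their class; summing within a class gives n_sampled, so:
  1–9 employees: 180 × 71.4 = 12852
  10–49 employees: 360 × 65.7 = 23,652
  50–249 employees: 80 × 29.7 = 2376
Adjusted estimate = 38,880 / 620 = 62.7097 → 62.7%.

62.7%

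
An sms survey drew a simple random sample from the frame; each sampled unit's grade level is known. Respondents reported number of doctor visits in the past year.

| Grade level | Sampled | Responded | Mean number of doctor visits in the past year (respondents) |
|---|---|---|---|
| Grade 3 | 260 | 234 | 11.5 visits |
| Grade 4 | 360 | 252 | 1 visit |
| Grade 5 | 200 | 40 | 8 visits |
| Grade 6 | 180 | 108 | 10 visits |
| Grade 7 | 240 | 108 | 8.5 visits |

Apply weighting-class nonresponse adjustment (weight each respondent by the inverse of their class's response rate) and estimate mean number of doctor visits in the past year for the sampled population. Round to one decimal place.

7.1

Class response rates: Grade 3 234/260 = 90%, Grade 4 252/360 = 70%, Grade 5 40/200 = 20%, Grade 6 108/180 = 60%, Grade 7 108/240 = 45%.
Weighting each respondent by the inverse class response rate inflates each class back to its sampled size, so the class weight is n_sampled:
  Grade 3: 260 × 11.5 = 2990
  Grade 4: 360 × 1 = 360
  Grade 5: 200 × 8 = 1600
  Grade 6: 180 × 10 = 1800
  Grade 7: 240 × 8.5 = 2040
Adjusted estimate = 8790 / 1,240 = 7.08871 → 7.1.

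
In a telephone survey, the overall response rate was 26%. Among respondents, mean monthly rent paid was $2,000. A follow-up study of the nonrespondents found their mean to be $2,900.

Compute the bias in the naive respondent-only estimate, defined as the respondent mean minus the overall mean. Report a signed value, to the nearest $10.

-$670

Nonresponse fraction = 1 − 0.26 = 0.74.
Bias = (nonresponse fraction) × (respondent mean − nonrespondent mean)
     = 0.74 × (2000 − 2900) = 0.74 × -900 = -666.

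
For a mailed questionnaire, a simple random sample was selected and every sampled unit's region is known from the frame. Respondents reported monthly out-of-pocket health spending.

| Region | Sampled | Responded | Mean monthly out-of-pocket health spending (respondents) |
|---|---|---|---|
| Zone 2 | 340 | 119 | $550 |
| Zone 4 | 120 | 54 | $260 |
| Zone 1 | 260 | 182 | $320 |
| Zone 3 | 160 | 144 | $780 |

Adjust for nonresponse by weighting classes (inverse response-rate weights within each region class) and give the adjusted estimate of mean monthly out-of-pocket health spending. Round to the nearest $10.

Response rates by class: Zone 2 119/340 = 35%, Zone 4 54/120 = 45%, Zone 1 182/260 = 70%, Zone 3 144/160 = 90%.
Inverse-response-rate weighting restores each class to its sampled count, so class totals weight by n_sampled:
  Zone 2: 340 × 550 = 187,000
  Zone 4: 120 × 260 = 31,200
  Zone 1: 260 × 320 = 83,200
  Zone 3: 160 × 780 = 124,800
Adjusted estimate = 426,200 / 880 = 484.318 → $480.

$480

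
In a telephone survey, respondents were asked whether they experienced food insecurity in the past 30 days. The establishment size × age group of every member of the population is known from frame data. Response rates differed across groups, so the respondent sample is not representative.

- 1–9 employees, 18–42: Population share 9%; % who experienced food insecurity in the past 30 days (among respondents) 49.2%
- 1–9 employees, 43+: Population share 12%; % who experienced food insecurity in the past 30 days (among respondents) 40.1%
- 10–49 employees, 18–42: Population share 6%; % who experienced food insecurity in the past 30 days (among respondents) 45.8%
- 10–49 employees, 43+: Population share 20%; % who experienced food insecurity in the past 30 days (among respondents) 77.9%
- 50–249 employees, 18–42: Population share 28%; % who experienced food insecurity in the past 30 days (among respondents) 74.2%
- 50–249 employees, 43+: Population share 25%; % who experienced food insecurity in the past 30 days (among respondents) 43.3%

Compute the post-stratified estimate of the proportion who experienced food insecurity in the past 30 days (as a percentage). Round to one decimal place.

59.2%

Weight each group's respondent value by its population share:
  1–9 employees, 18–42: 0.09 × 49.2 = 4.428
  1–9 employees, 43+: 0.12 × 40.1 = 4.812
  10–49 employees, 18–42: 0.06 × 45.8 = 2.748
  10–49 employees, 43+: 0.2 × 77.9 = 15.58
  50–249 employees, 18–42: 0.28 × 74.2 = 20.776
  50–249 employees, 43+: 0.25 × 43.3 = 10.825
Post-stratified estimate = 59.169 → 59.2%.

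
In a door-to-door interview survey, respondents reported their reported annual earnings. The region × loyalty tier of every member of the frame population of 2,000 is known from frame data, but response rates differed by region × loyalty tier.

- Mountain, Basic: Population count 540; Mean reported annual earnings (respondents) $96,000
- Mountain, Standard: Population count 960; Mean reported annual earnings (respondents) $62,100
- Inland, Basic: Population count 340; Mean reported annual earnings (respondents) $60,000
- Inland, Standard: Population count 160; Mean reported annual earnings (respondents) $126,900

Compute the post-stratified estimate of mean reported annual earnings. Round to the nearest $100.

$76,100

Weight each group's respondent value by its population share:
  Mountain, Basic: (540/2,000) × 96,000 = 25,920
  Mountain, Standard: (960/2,000) × 62,100 = 29,808
  Inland, Basic: (340/2,000) × 60,000 = 10,200
  Inland, Standard: (160/2,000) × 126,900 = 10,152
Post-stratified estimate = 76,080 → $76,100.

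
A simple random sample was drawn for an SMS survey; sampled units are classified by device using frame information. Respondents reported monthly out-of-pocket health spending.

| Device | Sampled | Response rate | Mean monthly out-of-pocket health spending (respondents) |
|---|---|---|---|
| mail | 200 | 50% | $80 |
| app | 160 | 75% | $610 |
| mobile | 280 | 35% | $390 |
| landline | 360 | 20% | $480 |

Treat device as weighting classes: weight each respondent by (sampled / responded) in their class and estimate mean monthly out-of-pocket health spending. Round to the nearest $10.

Each respondent's weight = sampled/responded in their class; summing within a class gives n_sampled, so:
  mail: 200 × 80 = 16,000
  app: 160 × 610 = 97,600
  mobile: 280 × 390 = 109,200
  landline: 360 × 480 = 172,800
Adjusted estimate = 395,600 / 1,000 = 395.6 → $400.

$400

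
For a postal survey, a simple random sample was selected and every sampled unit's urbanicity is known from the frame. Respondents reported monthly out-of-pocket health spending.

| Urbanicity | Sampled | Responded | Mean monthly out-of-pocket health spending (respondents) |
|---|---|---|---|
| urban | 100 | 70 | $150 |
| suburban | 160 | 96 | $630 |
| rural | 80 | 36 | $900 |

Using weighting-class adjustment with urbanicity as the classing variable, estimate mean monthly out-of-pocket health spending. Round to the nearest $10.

Class response rates: urban 70/100 = 70%, suburban 96/160 = 60%, rural 36/80 = 45%.
With weight = n_sampled/n_responded per class, the weighted class total is n_sampled:
  urban: 100 × 150 = 15,000
  suburban: 160 × 630 = 100,800
  rural: 80 × 900 = 72,000
Adjusted estimate = 187,800 / 340 = 552.353 → $550.

$550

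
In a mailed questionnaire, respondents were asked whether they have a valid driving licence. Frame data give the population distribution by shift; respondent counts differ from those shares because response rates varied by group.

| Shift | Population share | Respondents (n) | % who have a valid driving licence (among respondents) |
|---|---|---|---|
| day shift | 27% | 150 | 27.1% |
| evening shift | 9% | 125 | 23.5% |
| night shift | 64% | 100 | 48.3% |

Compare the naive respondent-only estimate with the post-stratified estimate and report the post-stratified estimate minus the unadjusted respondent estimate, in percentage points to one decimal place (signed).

Unadjusted (pooled respondent) estimate weights by respondent counts:
  (150/375)×27.1 + (125/375)×23.5 + (100/375)×48.3 = 31.5533%
Reweighting by population shift shares:
  0.27×27.1 + 0.09×23.5 + 0.64×48.3 = 40.344%
Difference = 40.344 − 31.5533 = 8.7907 pp.

+8.8 percentage points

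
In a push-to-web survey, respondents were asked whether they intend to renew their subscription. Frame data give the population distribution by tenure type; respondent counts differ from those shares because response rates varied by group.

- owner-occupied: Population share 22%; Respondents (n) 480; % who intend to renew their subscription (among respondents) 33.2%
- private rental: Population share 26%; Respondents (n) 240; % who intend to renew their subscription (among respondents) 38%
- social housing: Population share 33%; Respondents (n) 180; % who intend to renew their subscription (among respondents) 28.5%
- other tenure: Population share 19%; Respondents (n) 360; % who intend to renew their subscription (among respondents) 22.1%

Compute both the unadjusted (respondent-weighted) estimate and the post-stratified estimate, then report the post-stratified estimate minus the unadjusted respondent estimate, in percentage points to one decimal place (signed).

Naive respondent-only estimate (weights = respondent counts):
  (480/1260)×33.2 + (240/1260)×38 + (180/1260)×28.5 + (360/1260)×22.1 = 30.2714%
Post-stratifying to population shares instead:
  0.22×33.2 + 0.26×38 + 0.33×28.5 + 0.19×22.1 = 30.788%
Difference = 30.788 − 30.2714 = 0.5166 pp.

+0.5 percentage points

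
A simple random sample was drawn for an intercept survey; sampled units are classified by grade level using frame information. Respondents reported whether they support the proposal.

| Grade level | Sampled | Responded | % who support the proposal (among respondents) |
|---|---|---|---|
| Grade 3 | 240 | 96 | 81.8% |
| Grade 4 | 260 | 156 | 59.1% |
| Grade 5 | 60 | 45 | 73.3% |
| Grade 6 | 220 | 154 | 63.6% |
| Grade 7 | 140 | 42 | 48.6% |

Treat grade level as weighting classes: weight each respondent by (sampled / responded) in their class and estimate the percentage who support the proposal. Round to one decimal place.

Class response rates: Grade 3 96/240 = 40%, Grade 4 156/260 = 60%, Grade 5 45/60 = 75%, Grade 6 154/220 = 70%, Grade 7 42/140 = 30%.
Each respondent's weight = sampled/responded in their class; summing within a class gives n_sampled, so:
  Grade 3: 240 × 81.8 = 19,632
  Grade 4: 260 × 59.1 = 15,366
  Grade 5: 60 × 73.3 = 4398
  Grade 6: 220 × 63.6 = 13,992
  Grade 7: 140 × 48.6 = 6804
Adjusted estimate = 60,192 / 920 = 65.4261 → 65.4%.

65.4%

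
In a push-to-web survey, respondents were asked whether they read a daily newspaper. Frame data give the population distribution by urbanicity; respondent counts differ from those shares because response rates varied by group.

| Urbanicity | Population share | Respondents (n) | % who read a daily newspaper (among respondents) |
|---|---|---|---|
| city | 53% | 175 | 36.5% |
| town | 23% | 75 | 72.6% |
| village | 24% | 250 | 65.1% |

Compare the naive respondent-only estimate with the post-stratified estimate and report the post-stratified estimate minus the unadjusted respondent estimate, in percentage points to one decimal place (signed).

-4.5 percentage points

Unadjusted (pooled respondent) estimate weights by respondent counts:
  (175/500)×36.5 + (75/500)×72.6 + (250/500)×65.1 = 56.215%
Post-stratifying to population shares instead:
  0.53×36.5 + 0.23×72.6 + 0.24×65.1 = 51.667%
Difference = 51.667 − 56.215 = -4.548 pp.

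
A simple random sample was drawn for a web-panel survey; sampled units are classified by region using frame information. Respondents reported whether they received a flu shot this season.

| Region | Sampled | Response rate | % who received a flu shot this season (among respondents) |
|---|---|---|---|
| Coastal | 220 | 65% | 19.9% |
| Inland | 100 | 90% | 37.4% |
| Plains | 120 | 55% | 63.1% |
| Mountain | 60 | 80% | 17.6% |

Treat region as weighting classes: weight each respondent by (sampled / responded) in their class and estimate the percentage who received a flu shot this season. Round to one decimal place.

With weight = n_sampled/n_responded per class, the weighted class total is n_sampled:
  Coastal: 220 × 19.9 = 4378
  Inland: 100 × 37.4 = 3740
  Plains: 120 × 63.1 = 7572
  Mountain: 60 × 17.6 = 1056
Adjusted estimate = 16,746 / 500 = 33.492 → 33.5%.

33.5%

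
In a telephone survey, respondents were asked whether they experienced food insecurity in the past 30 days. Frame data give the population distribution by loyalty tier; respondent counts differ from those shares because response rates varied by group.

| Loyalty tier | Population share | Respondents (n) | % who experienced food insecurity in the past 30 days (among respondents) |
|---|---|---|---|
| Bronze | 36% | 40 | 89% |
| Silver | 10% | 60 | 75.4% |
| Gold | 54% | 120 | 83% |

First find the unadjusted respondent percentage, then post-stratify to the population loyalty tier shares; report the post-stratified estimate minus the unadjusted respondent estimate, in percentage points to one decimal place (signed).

Naive respondent-only estimate (weights = respondent counts):
  (40/220)×89 + (60/220)×75.4 + (120/220)×83 = 82.0182%
Reweighting by population loyalty tier shares:
  0.36×89 + 0.1×75.4 + 0.54×83 = 84.4%
Difference = 84.4 − 82.0182 = 2.3818 pp.

+2.4 percentage points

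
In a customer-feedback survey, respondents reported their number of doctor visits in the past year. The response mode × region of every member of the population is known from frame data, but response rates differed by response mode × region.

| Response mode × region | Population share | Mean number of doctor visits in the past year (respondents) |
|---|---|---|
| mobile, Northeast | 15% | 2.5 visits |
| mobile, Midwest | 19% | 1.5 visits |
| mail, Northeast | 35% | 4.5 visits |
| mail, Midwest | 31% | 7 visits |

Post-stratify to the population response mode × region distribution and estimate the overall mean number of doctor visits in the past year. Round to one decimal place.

Weight each group's respondent value by its population share:
  mobile, Northeast: 0.15 × 2.5 = 0.375
  mobile, Midwest: 0.19 × 1.5 = 0.285
  mail, Northeast: 0.35 × 4.5 = 1.575
  mail, Midwest: 0.31 × 7 = 2.17
Post-stratified estimate = 4.405 → 4.4.

4.4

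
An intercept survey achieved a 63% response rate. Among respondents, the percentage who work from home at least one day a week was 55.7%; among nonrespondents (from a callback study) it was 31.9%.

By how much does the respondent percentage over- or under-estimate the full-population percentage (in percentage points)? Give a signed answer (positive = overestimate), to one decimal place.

Nonresponse fraction = 1 − 0.63 = 0.37.
Bias = (nonresponse fraction) × (respondent percentage − nonrespondent percentage)
     = 0.37 × (55.7 − 31.9) = 0.37 × 23.8 = 8.806.

+8.8 percentage points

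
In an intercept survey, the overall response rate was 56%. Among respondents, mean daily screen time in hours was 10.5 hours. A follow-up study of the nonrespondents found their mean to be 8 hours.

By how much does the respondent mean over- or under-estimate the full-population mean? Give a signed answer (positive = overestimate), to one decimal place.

Nonresponse fraction = 1 − 0.56 = 0.44.
Bias = (nonresponse fraction) × (respondent mean − nonrespondent mean)
     = 0.44 × (10.5 − 8) = 0.44 × 2.5 = 1.1.

+1.1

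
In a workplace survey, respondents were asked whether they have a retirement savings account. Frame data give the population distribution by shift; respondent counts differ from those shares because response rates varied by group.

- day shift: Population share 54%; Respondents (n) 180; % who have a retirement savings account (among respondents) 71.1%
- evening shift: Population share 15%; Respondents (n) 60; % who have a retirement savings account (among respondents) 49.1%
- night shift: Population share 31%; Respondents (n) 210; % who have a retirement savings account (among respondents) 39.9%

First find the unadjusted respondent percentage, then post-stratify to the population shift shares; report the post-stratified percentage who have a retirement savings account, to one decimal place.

Unadjusted (pooled respondent) estimate weights by respondent counts:
  (180/450)×71.1 + (60/450)×49.1 + (210/450)×39.9 = 53.6067%
Post-stratified estimate weights by population shares:
  0.54×71.1 + 0.15×49.1 + 0.31×39.9 = 58.128%

58.1%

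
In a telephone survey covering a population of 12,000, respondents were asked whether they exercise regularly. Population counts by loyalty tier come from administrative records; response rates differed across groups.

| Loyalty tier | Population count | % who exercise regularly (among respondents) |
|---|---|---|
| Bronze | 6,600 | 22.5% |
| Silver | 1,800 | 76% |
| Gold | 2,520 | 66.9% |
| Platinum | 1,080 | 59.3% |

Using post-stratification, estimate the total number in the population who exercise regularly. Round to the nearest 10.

Apply each group's respondent rate to its population count:
  Bronze: 6,600 × 22.5% = 1485
  Silver: 1,800 × 76% = 1368
  Gold: 2,520 × 66.9% = 1685.88
  Platinum: 1,080 × 59.3% = 640.44
Estimated total = 5179.32 → 5,180.

5,180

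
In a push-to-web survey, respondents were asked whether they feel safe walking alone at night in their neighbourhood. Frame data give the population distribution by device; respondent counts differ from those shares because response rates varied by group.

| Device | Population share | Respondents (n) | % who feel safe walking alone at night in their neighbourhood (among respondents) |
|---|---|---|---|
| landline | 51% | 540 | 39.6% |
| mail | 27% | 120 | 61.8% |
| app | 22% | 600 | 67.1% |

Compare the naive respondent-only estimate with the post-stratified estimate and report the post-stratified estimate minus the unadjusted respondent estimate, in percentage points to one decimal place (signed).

Without adjustment, the pooled respondent share is:
  (540/1260)×39.6 + (120/1260)×61.8 + (600/1260)×67.1 = 54.8095%
Post-stratified estimate weights by population shares:
  0.51×39.6 + 0.27×61.8 + 0.22×67.1 = 51.644%
Difference = 51.644 − 54.8095 = -3.1655 pp.

-3.2 percentage points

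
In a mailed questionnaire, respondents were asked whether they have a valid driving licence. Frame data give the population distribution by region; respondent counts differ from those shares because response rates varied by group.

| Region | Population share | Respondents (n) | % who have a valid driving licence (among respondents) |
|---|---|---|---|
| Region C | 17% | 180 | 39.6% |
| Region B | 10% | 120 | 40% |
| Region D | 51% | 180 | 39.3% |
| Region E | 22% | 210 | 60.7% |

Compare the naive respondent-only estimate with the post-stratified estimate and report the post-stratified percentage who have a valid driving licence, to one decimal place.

44.1%

Unadjusted (pooled respondent) estimate weights by respondent counts:
  (180/690)×39.6 + (120/690)×40 + (180/690)×39.3 + (210/690)×60.7 = 46.013%
Post-stratified estimate weights by population shares:
  0.17×39.6 + 0.1×40 + 0.51×39.3 + 0.22×60.7 = 44.129%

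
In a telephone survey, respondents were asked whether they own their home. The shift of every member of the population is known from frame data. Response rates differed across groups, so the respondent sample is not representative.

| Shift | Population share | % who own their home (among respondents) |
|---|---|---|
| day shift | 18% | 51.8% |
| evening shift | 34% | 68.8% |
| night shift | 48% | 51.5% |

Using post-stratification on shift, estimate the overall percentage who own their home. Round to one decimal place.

57.4%

Weight each group's respondent value by its population share:
  day shift: 0.18 × 51.8 = 9.324
  evening shift: 0.34 × 68.8 = 23.392
  night shift: 0.48 × 51.5 = 24.72
Post-stratified estimate = 57.436 → 57.4%.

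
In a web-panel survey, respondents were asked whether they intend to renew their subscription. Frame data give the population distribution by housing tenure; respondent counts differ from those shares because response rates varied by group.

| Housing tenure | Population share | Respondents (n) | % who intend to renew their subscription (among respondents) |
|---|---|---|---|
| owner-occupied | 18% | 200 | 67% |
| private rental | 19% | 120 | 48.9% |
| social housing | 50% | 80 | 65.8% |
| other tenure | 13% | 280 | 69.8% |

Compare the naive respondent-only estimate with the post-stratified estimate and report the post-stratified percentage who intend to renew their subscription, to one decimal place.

63.3%

Naive respondent-only estimate (weights = respondent counts):
  (200/680)×67 + (120/680)×48.9 + (80/680)×65.8 + (280/680)×69.8 = 64.8176%
Reweighting by population housing tenure shares:
  0.18×67 + 0.19×48.9 + 0.5×65.8 + 0.13×69.8 = 63.325%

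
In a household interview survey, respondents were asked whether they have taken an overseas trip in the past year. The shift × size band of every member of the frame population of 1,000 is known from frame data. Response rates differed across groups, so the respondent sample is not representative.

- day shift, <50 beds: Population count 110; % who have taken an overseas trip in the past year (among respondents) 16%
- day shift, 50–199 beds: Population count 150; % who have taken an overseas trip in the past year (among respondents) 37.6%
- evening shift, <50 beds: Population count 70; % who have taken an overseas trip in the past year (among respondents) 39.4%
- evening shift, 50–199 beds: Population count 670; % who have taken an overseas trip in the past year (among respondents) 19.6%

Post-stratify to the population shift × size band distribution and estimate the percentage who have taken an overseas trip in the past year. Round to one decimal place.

23.3%

Post-stratification weights by population share, not respondent share:
  day shift, <50 beds: (110/1,000) × 16 = 1.76
  day shift, 50–199 beds: (150/1,000) × 37.6 = 5.64
  evening shift, <50 beds: (70/1,000) × 39.4 = 2.758
  evening shift, 50–199 beds: (670/1,000) × 19.6 = 13.132
Post-stratified estimate = 23.29 → 23.3%.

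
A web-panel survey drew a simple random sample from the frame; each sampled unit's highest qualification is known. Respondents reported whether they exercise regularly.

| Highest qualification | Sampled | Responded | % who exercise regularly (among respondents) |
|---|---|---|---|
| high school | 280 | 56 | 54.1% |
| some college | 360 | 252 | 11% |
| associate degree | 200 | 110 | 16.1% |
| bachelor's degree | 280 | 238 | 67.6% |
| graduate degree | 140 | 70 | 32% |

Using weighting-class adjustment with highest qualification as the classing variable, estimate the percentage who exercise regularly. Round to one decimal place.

Response rates by class: high school 56/280 = 20%, some college 252/360 = 70%, associate degree 110/200 = 55%, bachelor's degree 238/280 = 85%, graduate degree 70/140 = 50%.
With weight = n_sampled/n_responded per class, the weighted class total is n_sampled:
  high school: 280 × 54.1 = 15,148
  some college: 360 × 11 = 3960
  associate degree: 200 × 16.1 = 3220
  bachelor's degree: 280 × 67.6 = 18,928
  graduate degree: 140 × 32 = 4480
Adjusted estimate = 45,736 / 1,260 = 36.2984 → 36.3%.

36.3%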